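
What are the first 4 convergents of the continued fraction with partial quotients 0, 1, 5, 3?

Using the convergent recurrence p_i = a_i*p_{i-1} + p_{i-2}, q_i = a_i*q_{i-1} + q_{i-2} with p_{-2}=0, p_{-1}=1, q_{-2}=1, q_{-1}=0:
  i=0: a_0=0, p_0 = 0*1 + 0 = 0, q_0 = 0*0 + 1 = 1.
  i=1: a_1=1, p_1 = 1*0 + 1 = 1, q_1 = 1*1 + 0 = 1.
  i=2: a_2=5, p_2 = 5*1 + 0 = 5, q_2 = 5*1 + 1 = 6.
  i=3: a_3=3, p_3 = 3*5 + 1 = 16, q_3 = 3*6 + 1 = 19.

0/1, 1/1, 5/6, 16/19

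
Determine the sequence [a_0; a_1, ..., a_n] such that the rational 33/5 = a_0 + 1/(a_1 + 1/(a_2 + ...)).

Run the Euclidean algorithm on 33 and 5; the successive quotients are the partial quotients a_0, a_1, ... (each step inverts the fractional part left over by the previous one):
  33 = 6*5 + 3, so a_0 = 6.
  5 = 1*3 + 2, so a_1 = 1.
  3 = 1*2 + 1, so a_2 = 1.
  2 = 2*1 + 0, so a_3 = 2.
The remainder reaches 0 after 4 divisions, so the expansion has 4 partial quotients, read off in order.

[6; 1, 1, 2]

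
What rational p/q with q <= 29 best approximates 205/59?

66/19

Expand x = 205/59 as a continued fraction with the Euclidean algorithm:
  205 = 3*59 + 28, so a_0 = 3.
  59 = 2*28 + 3, so a_1 = 2.
  28 = 9*3 + 1, so a_2 = 9.
  3 = 3*1 + 0, so a_3 = 3.
so x = [3; 2, 9, 3].
Convergents (p_i = a_i*p_{i-1} + p_{i-2}, q_i = a_i*q_{i-1} + q_{i-2} with p_{-2}=0, p_{-1}=1, q_{-2}=1, q_{-1}=0), until the denominator exceeds 29:
  i=0: a_0=3, p_0 = 3*1 + 0 = 3, q_0 = 3*0 + 1 = 1.
  i=1: a_1=2, p_1 = 2*3 + 1 = 7, q_1 = 2*1 + 0 = 2.
  i=2: a_2=9, p_2 = 9*7 + 3 = 66, q_2 = 9*2 + 1 = 19.
  i=3: a_3=3, p_3 = 3*66 + 7 = 205, q_3 = 3*19 + 2 = 59.
q_3 = 59 > 29, so the last convergent with denominator <= 29 is p_2/q_2 = 66/19.
The closest fraction with denominator <= 29 is either p_2/q_2 or the intermediate fraction (k*p_2 + p_1)/(k*q_2 + q_1) with the largest k >= 1 whose denominator stays <= 29; these approach x as k grows, and every other convergent or intermediate fraction in range is farther away.
Largest k: floor((29 - q_1)/q_2) = floor((29 - 2)/19) = 1.
That gives (1*66 + 7)/(1*19 + 2) = 73/21.
Compare the errors: |x - 66/19| = |205*19 - 66*59|/(59*19) = 1/1121, and |x - 73/21| = |205*21 - 73*59|/(59*21) = 2/1239.
Cross-multiplying, 1*1239 = 1239 < 2242 = 2*1121, so 1/1121 is smaller: the convergent 66/19 is closer to x than 73/21.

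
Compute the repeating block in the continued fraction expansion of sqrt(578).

Write x_i = (sqrt(578) + m_i)/d_i with (m_0, d_0) = (0, 1). a_0 = floor(sqrt(578)) = 24, since 24^2 = 576 <= 578 < 625 = 25^2.
Iterate m_{i+1} = d_i*a_i - m_i, d_{i+1} = (578 - m_{i+1}^2)/d_i, a_{i+1} = floor((a_0 + m_{i+1})/d_{i+1}):
  m_1 = 1*24 - 0 = 24, d_1 = (578 - 24^2)/1 = 2/1 = 2, a_1 = floor((24 + 24)/2) = 24.
  m_2 = 2*24 - 24 = 24, d_2 = (578 - 24^2)/2 = 2/2 = 1, a_2 = floor((24 + 24)/1) = 48.
  m_3 = 1*48 - 24 = 24, d_3 = (578 - 24^2)/1 = 2/1 = 2: (m_3, d_3) = (m_1, d_1) = (24, 2), so from here the quotients repeat a_1, a_2; the period length is 2.
Hence the expansion of sqrt(578) is a_0 = 24 followed by the repeating block 24, 48 (period 2).

[24; (24, 48)]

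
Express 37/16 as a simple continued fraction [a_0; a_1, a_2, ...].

Run the Euclidean algorithm on 37 and 16; the successive quotients are the partial quotients a_0, a_1, ... (each step inverts the fractional part left over by the previous one):
  37 = 2*16 + 5, so a_0 = 2.
  16 = 3*5 + 1, so a_1 = 3.
  5 = 5*1 + 0, so a_2 = 5.
The remainder reaches 0 after 3 divisions, so the expansion has 3 partial quotients, read off in order.

[2; 3, 5]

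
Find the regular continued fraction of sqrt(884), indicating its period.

[29; (1, 2, 1, 2, 1, 2, 1, 58)]

Write x_i = (sqrt(884) + m_i)/d_i with (m_0, d_0) = (0, 1). a_0 = floor(sqrt(884)) = 29, since 29^2 = 841 <= 884 < 900 = 30^2.
Iterate m_{i+1} = d_i*a_i - m_i, d_{i+1} = (884 - m_{i+1}^2)/d_i, a_{i+1} = floor((a_0 + m_{i+1})/d_{i+1}):
  m_1 = 1*29 - 0 = 29, d_1 = (884 - 29^2)/1 = 43/1 = 43, a_1 = floor((29 + 29)/43) = 1.
  m_2 = 43*1 - 29 = 14, d_2 = (884 - 14^2)/43 = 688/43 = 16, a_2 = floor((29 + 14)/16) = 2.
  m_3 = 16*2 - 14 = 18, d_3 = (884 - 18^2)/16 = 560/16 = 35, a_3 = floor((29 + 18)/35) = 1.
  m_4 = 35*1 - 18 = 17, d_4 = (884 - 17^2)/35 = 595/35 = 17, a_4 = floor((29 + 17)/17) = 2.
  m_5 = 17*2 - 17 = 17, d_5 = (884 - 17^2)/17 = 595/17 = 35, a_5 = floor((29 + 17)/35) = 1.
  m_6 = 35*1 - 17 = 18, d_6 = (884 - 18^2)/35 = 560/35 = 16, a_6 = floor((29 + 18)/16) = 2.
  m_7 = 16*2 - 18 = 14, d_7 = (884 - 14^2)/16 = 688/16 = 43, a_7 = floor((29 + 14)/43) = 1.
  m_8 = 43*1 - 14 = 29, d_8 = (884 - 29^2)/43 = 43/43 = 1, a_8 = floor((29 + 29)/1) = 58.
  m_9 = 1*58 - 29 = 29, d_9 = (884 - 29^2)/1 = 43/1 = 43: (m_9, d_9) = (m_1, d_1) = (29, 43), so from here the quotients repeat a_1, ..., a_8; the period length is 8.
Hence the expansion of sqrt(884) is a_0 = 29 followed by the repeating block 1, 2, 1, 2, 1, 2, 1, 58 (period 8).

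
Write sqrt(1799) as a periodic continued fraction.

[42; (2, 2, 2, 2, 1, 41, 1, 2, 2, 2, 2, 84)]

Write x_i = (sqrt(1799) + m_i)/d_i with (m_0, d_0) = (0, 1). a_0 = floor(sqrt(1799)) = 42, since 42^2 = 1764 <= 1799 < 1849 = 43^2.
Iterate m_{i+1} = d_i*a_i - m_i, d_{i+1} = (1799 - m_{i+1}^2)/d_i, a_{i+1} = floor((a_0 + m_{i+1})/d_{i+1}):
  m_1 = 1*42 - 0 = 42, d_1 = (1799 - 42^2)/1 = 35/1 = 35, a_1 = floor((42 + 42)/35) = 2.
  m_2 = 35*2 - 42 = 28, d_2 = (1799 - 28^2)/35 = 1015/35 = 29, a_2 = floor((42 + 28)/29) = 2.
  m_3 = 29*2 - 28 = 30, d_3 = (1799 - 30^2)/29 = 899/29 = 31, a_3 = floor((42 + 30)/31) = 2.
  m_4 = 31*2 - 30 = 32, d_4 = (1799 - 32^2)/31 = 775/31 = 25, a_4 = floor((42 + 32)/25) = 2.
  m_5 = 25*2 - 32 = 18, d_5 = (1799 - 18^2)/25 = 1475/25 = 59, a_5 = floor((42 + 18)/59) = 1.
  m_6 = 59*1 - 18 = 41, d_6 = (1799 - 41^2)/59 = 118/59 = 2, a_6 = floor((42 + 41)/2) = 41.
  m_7 = 2*41 - 41 = 41, d_7 = (1799 - 41^2)/2 = 118/2 = 59, a_7 = floor((42 + 41)/59) = 1.
  m_8 = 59*1 - 41 = 18, d_8 = (1799 - 18^2)/59 = 1475/59 = 25, a_8 = floor((42 + 18)/25) = 2.
  m_9 = 25*2 - 18 = 32, d_9 = (1799 - 32^2)/25 = 775/25 = 31, a_9 = floor((42 + 32)/31) = 2.
  m_10 = 31*2 - 32 = 30, d_10 = (1799 - 30^2)/31 = 899/31 = 29, a_10 = floor((42 + 30)/29) = 2.
  m_11 = 29*2 - 30 = 28, d_11 = (1799 - 28^2)/29 = 1015/29 = 35, a_11 = floor((42 + 28)/35) = 2.
  m_12 = 35*2 - 28 = 42, d_12 = (1799 - 42^2)/35 = 35/35 = 1, a_12 = floor((42 + 42)/1) = 84.
  m_13 = 1*84 - 42 = 42, d_13 = (1799 - 42^2)/1 = 35/1 = 35: (m_13, d_13) = (m_1, d_1) = (42, 35), so from here the quotients repeat a_1, ..., a_12; the period length is 12.
Hence the expansion of sqrt(1799) is a_0 = 42 followed by the repeating block 2, 2, 2, 2, 1, 41, 1, 2, 2, 2, 2, 84 (period 12).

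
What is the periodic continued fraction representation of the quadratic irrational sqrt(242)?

[15; (1, 1, 3, 1, 14, 1, 3, 1, 1, 30)]

Write x_i = (sqrt(242) + m_i)/d_i with (m_0, d_0) = (0, 1). a_0 = floor(sqrt(242)) = 15, since 15^2 = 225 <= 242 < 256 = 16^2.
Iterate m_{i+1} = d_i*a_i - m_i, d_{i+1} = (242 - m_{i+1}^2)/d_i, a_{i+1} = floor((a_0 + m_{i+1})/d_{i+1}):
  m_1 = 1*15 - 0 = 15, d_1 = (242 - 15^2)/1 = 17/1 = 17, a_1 = floor((15 + 15)/17) = 1.
  m_2 = 17*1 - 15 = 2, d_2 = (242 - 2^2)/17 = 238/17 = 14, a_2 = floor((15 + 2)/14) = 1.
  m_3 = 14*1 - 2 = 12, d_3 = (242 - 12^2)/14 = 98/14 = 7, a_3 = floor((15 + 12)/7) = 3.
  m_4 = 7*3 - 12 = 9, d_4 = (242 - 9^2)/7 = 161/7 = 23, a_4 = floor((15 + 9)/23) = 1.
  m_5 = 23*1 - 9 = 14, d_5 = (242 - 14^2)/23 = 46/23 = 2, a_5 = floor((15 + 14)/2) = 14.
  m_6 = 2*14 - 14 = 14, d_6 = (242 - 14^2)/2 = 46/2 = 23, a_6 = floor((15 + 14)/23) = 1.
  m_7 = 23*1 - 14 = 9, d_7 = (242 - 9^2)/23 = 161/23 = 7, a_7 = floor((15 + 9)/7) = 3.
  m_8 = 7*3 - 9 = 12, d_8 = (242 - 12^2)/7 = 98/7 = 14, a_8 = floor((15 + 12)/14) = 1.
  m_9 = 14*1 - 12 = 2, d_9 = (242 - 2^2)/14 = 238/14 = 17, a_9 = floor((15 + 2)/17) = 1.
  m_10 = 17*1 - 2 = 15, d_10 = (242 - 15^2)/17 = 17/17 = 1, a_10 = floor((15 + 15)/1) = 30.
  m_11 = 1*30 - 15 = 15, d_11 = (242 - 15^2)/1 = 17/1 = 17: (m_11, d_11) = (m_1, d_1) = (15, 17), so from here the quotients repeat a_1, ..., a_10; the period length is 10.
Hence the expansion of sqrt(242) is a_0 = 15 followed by the repeating block 1, 1, 3, 1, 14, 1, 3, 1, 1, 30 (period 10).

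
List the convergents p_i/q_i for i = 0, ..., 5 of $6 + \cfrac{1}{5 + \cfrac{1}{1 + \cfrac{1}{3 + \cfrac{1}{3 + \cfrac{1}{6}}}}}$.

6/1, 31/5, 37/6, 142/23, 463/75, 2920/473

Using the convergent recurrence p_i = a_i*p_{i-1} + p_{i-2}, q_i = a_i*q_{i-1} + q_{i-2} with p_{-2}=0, p_{-1}=1, q_{-2}=1, q_{-1}=0:
  i=0: a_0=6, p_0 = 6*1 + 0 = 6, q_0 = 6*0 + 1 = 1.
  i=1: a_1=5, p_1 = 5*6 + 1 = 31, q_1 = 5*1 + 0 = 5.
  i=2: a_2=1, p_2 = 1*31 + 6 = 37, q_2 = 1*5 + 1 = 6.
  i=3: a_3=3, p_3 = 3*37 + 31 = 142, q_3 = 3*6 + 5 = 23.
  i=4: a_4=3, p_4 = 3*142 + 37 = 463, q_4 = 3*23 + 6 = 75.
  i=5: a_5=6, p_5 = 6*463 + 142 = 2920, q_5 = 6*75 + 23 = 473.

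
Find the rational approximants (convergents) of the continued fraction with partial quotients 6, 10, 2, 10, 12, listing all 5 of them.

6/1, 61/10, 128/21, 1341/220, 16220/2661

Using the convergent recurrence p_i = a_i*p_{i-1} + p_{i-2}, q_i = a_i*q_{i-1} + q_{i-2} with p_{-2}=0, p_{-1}=1, q_{-2}=1, q_{-1}=0:
  i=0: a_0=6, p_0 = 6*1 + 0 = 6, q_0 = 6*0 + 1 = 1.
  i=1: a_1=10, p_1 = 10*6 + 1 = 61, q_1 = 10*1 + 0 = 10.
  i=2: a_2=2, p_2 = 2*61 + 6 = 128, q_2 = 2*10 + 1 = 21.
  i=3: a_3=10, p_3 = 10*128 + 61 = 1341, q_3 = 10*21 + 10 = 220.
  i=4: a_4=12, p_4 = 12*1341 + 128 = 16220, q_4 = 12*220 + 21 = 2661.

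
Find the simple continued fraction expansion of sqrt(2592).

Write x_i = (sqrt(2592) + m_i)/d_i with (m_0, d_0) = (0, 1). a_0 = floor(sqrt(2592)) = 50, since 50^2 = 2500 <= 2592 < 2601 = 51^2.
Iterate m_{i+1} = d_i*a_i - m_i, d_{i+1} = (2592 - m_{i+1}^2)/d_i, a_{i+1} = floor((a_0 + m_{i+1})/d_{i+1}):
  m_1 = 1*50 - 0 = 50, d_1 = (2592 - 50^2)/1 = 92/1 = 92, a_1 = floor((50 + 50)/92) = 1.
  m_2 = 92*1 - 50 = 42, d_2 = (2592 - 42^2)/92 = 828/92 = 9, a_2 = floor((50 + 42)/9) = 10.
  m_3 = 9*10 - 42 = 48, d_3 = (2592 - 48^2)/9 = 288/9 = 32, a_3 = floor((50 + 48)/32) = 3.
  m_4 = 32*3 - 48 = 48, d_4 = (2592 - 48^2)/32 = 288/32 = 9, a_4 = floor((50 + 48)/9) = 10.
  m_5 = 9*10 - 48 = 42, d_5 = (2592 - 42^2)/9 = 828/9 = 92, a_5 = floor((50 + 42)/92) = 1.
  m_6 = 92*1 - 42 = 50, d_6 = (2592 - 50^2)/92 = 92/92 = 1, a_6 = floor((50 + 50)/1) = 100.
  m_7 = 1*100 - 50 = 50, d_7 = (2592 - 50^2)/1 = 92/1 = 92: (m_7, d_7) = (m_1, d_1) = (50, 92), so from here the quotients repeat a_1, ..., a_6; the period length is 6.
Hence the expansion of sqrt(2592) is a_0 = 50 followed by the repeating block 1, 10, 3, 10, 1, 100 (period 6).

[50; (1, 10, 3, 10, 1, 100)]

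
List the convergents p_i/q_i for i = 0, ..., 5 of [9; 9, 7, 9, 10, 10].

Using the convergent recurrence p_i = a_i*p_{i-1} + p_{i-2}, q_i = a_i*q_{i-1} + q_{i-2} with p_{-2}=0, p_{-1}=1, q_{-2}=1, q_{-1}=0:
  i=0: a_0=9, p_0 = 9*1 + 0 = 9, q_0 = 9*0 + 1 = 1.
  i=1: a_1=9, p_1 = 9*9 + 1 = 82, q_1 = 9*1 + 0 = 9.
  i=2: a_2=7, p_2 = 7*82 + 9 = 583, q_2 = 7*9 + 1 = 64.
  i=3: a_3=9, p_3 = 9*583 + 82 = 5329, q_3 = 9*64 + 9 = 585.
  i=4: a_4=10, p_4 = 10*5329 + 583 = 53873, q_4 = 10*585 + 64 = 5914.
  i=5: a_5=10, p_5 = 10*53873 + 5329 = 544059, q_5 = 10*5914 + 585 = 59725.

9/1, 82/9, 583/64, 5329/585, 53873/5914, 544059/59725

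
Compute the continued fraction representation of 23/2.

Run the Euclidean algorithm on 23 and 2; the successive quotients are the partial quotients a_0, a_1, ... (each step inverts the fractional part left over by the previous one):
  23 = 11*2 + 1, so a_0 = 11.
  2 = 2*1 + 0, so a_1 = 2.
The remainder reaches 0 after 2 divisions, so the expansion has 2 partial quotients, read off in order.

[11; 2]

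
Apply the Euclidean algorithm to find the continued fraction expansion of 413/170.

[2; 2, 3, 24]

Run the Euclidean algorithm on 413 and 170; the successive quotients are the partial quotients a_0, a_1, ... (each step inverts the fractional part left over by the previous one):
  413 = 2*170 + 73, so a_0 = 2.
  170 = 2*73 + 24, so a_1 = 2.
  73 = 3*24 + 1, so a_2 = 3.
  24 = 24*1 + 0, so a_3 = 24.
The remainder reaches 0 after 4 divisions, so the expansion has 4 partial quotients, read off in order.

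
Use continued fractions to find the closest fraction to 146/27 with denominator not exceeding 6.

Expand x = 146/27 as a continued fraction with the Euclidean algorithm:
  146 = 5*27 + 11, so a_0 = 5.
  27 = 2*11 + 5, so a_1 = 2.
  11 = 2*5 + 1, so a_2 = 2.
  5 = 5*1 + 0, so a_3 = 5.
so x = [5; 2, 2, 5].
Convergents (p_i = a_i*p_{i-1} + p_{i-2}, q_i = a_i*q_{i-1} + q_{i-2} with p_{-2}=0, p_{-1}=1, q_{-2}=1, q_{-1}=0), until the denominator exceeds 6:
  i=0: a_0=5, p_0 = 5*1 + 0 = 5, q_0 = 5*0 + 1 = 1.
  i=1: a_1=2, p_1 = 2*5 + 1 = 11, q_1 = 2*1 + 0 = 2.
  i=2: a_2=2, p_2 = 2*11 + 5 = 27, q_2 = 2*2 + 1 = 5.
  i=3: a_3=5, p_3 = 5*27 + 11 = 146, q_3 = 5*5 + 2 = 27.
q_3 = 27 > 6, so the last convergent with denominator <= 6 is p_2/q_2 = 27/5.
The closest fraction with denominator <= 6 is either p_2/q_2 or the intermediate fraction (k*p_2 + p_1)/(k*q_2 + q_1) with the largest k >= 1 whose denominator stays <= 6; these approach x as k grows, and every other convergent or intermediate fraction in range is farther away.
Largest k: floor((6 - q_1)/q_2) = floor((6 - 2)/5) = 0.
Since k = 0, no intermediate fraction beyond p_2/q_2 has denominator <= 6, so the convergent 27/5 is the closest (its error is |146*5 - 27*27|/(27*5) = 1/135).

27/5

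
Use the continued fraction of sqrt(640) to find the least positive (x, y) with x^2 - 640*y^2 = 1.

First expand sqrt(640) as a continued fraction. With x_i = (sqrt(640) + m_i)/d_i and (m_0, d_0) = (0, 1): a_0 = floor(sqrt(640)) = 25, since 25^2 = 625 <= 640 < 676 = 26^2.
Iterate m_{i+1} = d_i*a_i - m_i, d_{i+1} = (640 - m_{i+1}^2)/d_i, a_{i+1} = floor((a_0 + m_{i+1})/d_{i+1}):
  m_1 = 1*25 - 0 = 25, d_1 = (640 - 25^2)/1 = 15/1 = 15, a_1 = floor((25 + 25)/15) = 3.
  m_2 = 15*3 - 25 = 20, d_2 = (640 - 20^2)/15 = 240/15 = 16, a_2 = floor((25 + 20)/16) = 2.
  m_3 = 16*2 - 20 = 12, d_3 = (640 - 12^2)/16 = 496/16 = 31, a_3 = floor((25 + 12)/31) = 1.
  m_4 = 31*1 - 12 = 19, d_4 = (640 - 19^2)/31 = 279/31 = 9, a_4 = floor((25 + 19)/9) = 4.
  m_5 = 9*4 - 19 = 17, d_5 = (640 - 17^2)/9 = 351/9 = 39, a_5 = floor((25 + 17)/39) = 1.
  m_6 = 39*1 - 17 = 22, d_6 = (640 - 22^2)/39 = 156/39 = 4, a_6 = floor((25 + 22)/4) = 11.
  m_7 = 4*11 - 22 = 22, d_7 = (640 - 22^2)/4 = 156/4 = 39, a_7 = floor((25 + 22)/39) = 1.
  m_8 = 39*1 - 22 = 17, d_8 = (640 - 17^2)/39 = 351/39 = 9, a_8 = floor((25 + 17)/9) = 4.
  m_9 = 9*4 - 17 = 19, d_9 = (640 - 19^2)/9 = 279/9 = 31, a_9 = floor((25 + 19)/31) = 1.
  m_10 = 31*1 - 19 = 12, d_10 = (640 - 12^2)/31 = 496/31 = 16, a_10 = floor((25 + 12)/16) = 2.
  m_11 = 16*2 - 12 = 20, d_11 = (640 - 20^2)/16 = 240/16 = 15, a_11 = floor((25 + 20)/15) = 3.
  m_12 = 15*3 - 20 = 25, d_12 = (640 - 25^2)/15 = 15/15 = 1, a_12 = floor((25 + 25)/1) = 50.
  m_13 = 1*50 - 25 = 25, d_13 = (640 - 25^2)/1 = 15/1 = 15: (m_13, d_13) = (m_1, d_1) = (25, 15), so from here the quotients repeat a_1, ..., a_12; the period length is 12.
So sqrt(640) = [25; (3, 2, 1, 4, 1, 11, 1, 4, 1, 2, 3, 50)] with period length k = 12.
k is even, so the fundamental solution of x^2 - 640y^2 = 1 is (p_{k-1}, q_{k-1}) = (p_11, q_11); compute convergents through index 11.
Convergents (p_i = a_i*p_{i-1} + p_{i-2}, q_i = a_i*q_{i-1} + q_{i-2} with p_{-2}=0, p_{-1}=1, q_{-2}=1, q_{-1}=0):
  i=0: a_0=25, p_0 = 25*1 + 0 = 25, q_0 = 25*0 + 1 = 1.
  i=1: a_1=3, p_1 = 3*25 + 1 = 76, q_1 = 3*1 + 0 = 3.
  i=2: a_2=2, p_2 = 2*76 + 25 = 177, q_2 = 2*3 + 1 = 7.
  i=3: a_3=1, p_3 = 1*177 + 76 = 253, q_3 = 1*7 + 3 = 10.
  i=4: a_4=4, p_4 = 4*253 + 177 = 1189, q_4 = 4*10 + 7 = 47.
  i=5: a_5=1, p_5 = 1*1189 + 253 = 1442, q_5 = 1*47 + 10 = 57.
  i=6: a_6=11, p_6 = 11*1442 + 1189 = 17051, q_6 = 11*57 + 47 = 674.
  i=7: a_7=1, p_7 = 1*17051 + 1442 = 18493, q_7 = 1*674 + 57 = 731.
  i=8: a_8=4, p_8 = 4*18493 + 17051 = 91023, q_8 = 4*731 + 674 = 3598.
  i=9: a_9=1, p_9 = 1*91023 + 18493 = 109516, q_9 = 1*3598 + 731 = 4329.
  i=10: a_10=2, p_10 = 2*109516 + 91023 = 310055, q_10 = 2*4329 + 3598 = 12256.
  i=11: a_11=3, p_11 = 3*310055 + 109516 = 1039681, q_11 = 3*12256 + 4329 = 41097.
Check: 1039681^2 - 640*41097^2 = 1080936581761 - 1080936581760 = 1, so (x, y) = (1039681, 41097) solves the equation, and by the theorem it is the least positive solution.

(x, y) = (1039681, 41097)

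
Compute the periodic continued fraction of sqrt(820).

Write x_i = (sqrt(820) + m_i)/d_i with (m_0, d_0) = (0, 1). a_0 = floor(sqrt(820)) = 28, since 28^2 = 784 <= 820 < 841 = 29^2.
Iterate m_{i+1} = d_i*a_i - m_i, d_{i+1} = (820 - m_{i+1}^2)/d_i, a_{i+1} = floor((a_0 + m_{i+1})/d_{i+1}):
  m_1 = 1*28 - 0 = 28, d_1 = (820 - 28^2)/1 = 36/1 = 36, a_1 = floor((28 + 28)/36) = 1.
  m_2 = 36*1 - 28 = 8, d_2 = (820 - 8^2)/36 = 756/36 = 21, a_2 = floor((28 + 8)/21) = 1.
  m_3 = 21*1 - 8 = 13, d_3 = (820 - 13^2)/21 = 651/21 = 31, a_3 = floor((28 + 13)/31) = 1.
  m_4 = 31*1 - 13 = 18, d_4 = (820 - 18^2)/31 = 496/31 = 16, a_4 = floor((28 + 18)/16) = 2.
  m_5 = 16*2 - 18 = 14, d_5 = (820 - 14^2)/16 = 624/16 = 39, a_5 = floor((28 + 14)/39) = 1.
  m_6 = 39*1 - 14 = 25, d_6 = (820 - 25^2)/39 = 195/39 = 5, a_6 = floor((28 + 25)/5) = 10.
  m_7 = 5*10 - 25 = 25, d_7 = (820 - 25^2)/5 = 195/5 = 39, a_7 = floor((28 + 25)/39) = 1.
  m_8 = 39*1 - 25 = 14, d_8 = (820 - 14^2)/39 = 624/39 = 16, a_8 = floor((28 + 14)/16) = 2.
  m_9 = 16*2 - 14 = 18, d_9 = (820 - 18^2)/16 = 496/16 = 31, a_9 = floor((28 + 18)/31) = 1.
  m_10 = 31*1 - 18 = 13, d_10 = (820 - 13^2)/31 = 651/31 = 21, a_10 = floor((28 + 13)/21) = 1.
  m_11 = 21*1 - 13 = 8, d_11 = (820 - 8^2)/21 = 756/21 = 36, a_11 = floor((28 + 8)/36) = 1.
  m_12 = 36*1 - 8 = 28, d_12 = (820 - 28^2)/36 = 36/36 = 1, a_12 = floor((28 + 28)/1) = 56.
  m_13 = 1*56 - 28 = 28, d_13 = (820 - 28^2)/1 = 36/1 = 36: (m_13, d_13) = (m_1, d_1) = (28, 36), so from here the quotients repeat a_1, ..., a_12; the period length is 12.
Hence the expansion of sqrt(820) is a_0 = 28 followed by the repeating block 1, 1, 1, 2, 1, 10, 1, 2, 1, 1, 1, 56 (period 12).

[28; (1, 1, 1, 2, 1, 10, 1, 2, 1, 1, 1, 56)]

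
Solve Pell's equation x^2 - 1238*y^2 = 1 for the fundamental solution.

(x, y) = (902501, 25650)

First expand sqrt(1238) as a continued fraction. With x_i = (sqrt(1238) + m_i)/d_i and (m_0, d_0) = (0, 1): a_0 = floor(sqrt(1238)) = 35, since 35^2 = 1225 <= 1238 < 1296 = 36^2.
Iterate m_{i+1} = d_i*a_i - m_i, d_{i+1} = (1238 - m_{i+1}^2)/d_i, a_{i+1} = floor((a_0 + m_{i+1})/d_{i+1}):
  m_1 = 1*35 - 0 = 35, d_1 = (1238 - 35^2)/1 = 13/1 = 13, a_1 = floor((35 + 35)/13) = 5.
  m_2 = 13*5 - 35 = 30, d_2 = (1238 - 30^2)/13 = 338/13 = 26, a_2 = floor((35 + 30)/26) = 2.
  m_3 = 26*2 - 30 = 22, d_3 = (1238 - 22^2)/26 = 754/26 = 29, a_3 = floor((35 + 22)/29) = 1.
  m_4 = 29*1 - 22 = 7, d_4 = (1238 - 7^2)/29 = 1189/29 = 41, a_4 = floor((35 + 7)/41) = 1.
  m_5 = 41*1 - 7 = 34, d_5 = (1238 - 34^2)/41 = 82/41 = 2, a_5 = floor((35 + 34)/2) = 34.
  m_6 = 2*34 - 34 = 34, d_6 = (1238 - 34^2)/2 = 82/2 = 41, a_6 = floor((35 + 34)/41) = 1.
  m_7 = 41*1 - 34 = 7, d_7 = (1238 - 7^2)/41 = 1189/41 = 29, a_7 = floor((35 + 7)/29) = 1.
  m_8 = 29*1 - 7 = 22, d_8 = (1238 - 22^2)/29 = 754/29 = 26, a_8 = floor((35 + 22)/26) = 2.
  m_9 = 26*2 - 22 = 30, d_9 = (1238 - 30^2)/26 = 338/26 = 13, a_9 = floor((35 + 30)/13) = 5.
  m_10 = 13*5 - 30 = 35, d_10 = (1238 - 35^2)/13 = 13/13 = 1, a_10 = floor((35 + 35)/1) = 70.
  m_11 = 1*70 - 35 = 35, d_11 = (1238 - 35^2)/1 = 13/1 = 13: (m_11, d_11) = (m_1, d_1) = (35, 13), so from here the quotients repeat a_1, ..., a_10; the period length is 10.
So sqrt(1238) = [35; (5, 2, 1, 1, 34, 1, 1, 2, 5, 70)] with period length k = 10.
k is even, so the fundamental solution of x^2 - 1238y^2 = 1 is (p_{k-1}, q_{k-1}) = (p_9, q_9); compute convergents through index 9.
Convergents (p_i = a_i*p_{i-1} + p_{i-2}, q_i = a_i*q_{i-1} + q_{i-2} with p_{-2}=0, p_{-1}=1, q_{-2}=1, q_{-1}=0):
  i=0: a_0=35, p_0 = 35*1 + 0 = 35, q_0 = 35*0 + 1 = 1.
  i=1: a_1=5, p_1 = 5*35 + 1 = 176, q_1 = 5*1 + 0 = 5.
  i=2: a_2=2, p_2 = 2*176 + 35 = 387, q_2 = 2*5 + 1 = 11.
  i=3: a_3=1, p_3 = 1*387 + 176 = 563, q_3 = 1*11 + 5 = 16.
  i=4: a_4=1, p_4 = 1*563 + 387 = 950, q_4 = 1*16 + 11 = 27.
  i=5: a_5=34, p_5 = 34*950 + 563 = 32863, q_5 = 34*27 + 16 = 934.
  i=6: a_6=1, p_6 = 1*32863 + 950 = 33813, q_6 = 1*934 + 27 = 961.
  i=7: a_7=1, p_7 = 1*33813 + 32863 = 66676, q_7 = 1*961 + 934 = 1895.
  i=8: a_8=2, p_8 = 2*66676 + 33813 = 167165, q_8 = 2*1895 + 961 = 4751.
  i=9: a_9=5, p_9 = 5*167165 + 66676 = 902501, q_9 = 5*4751 + 1895 = 25650.
Check: 902501^2 - 1238*25650^2 = 814508055001 - 814508055000 = 1, so (x, y) = (902501, 25650) solves the equation, and by the theorem it is the least positive solution.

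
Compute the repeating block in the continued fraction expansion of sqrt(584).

[24; (6, 48)]

Write x_i = (sqrt(584) + m_i)/d_i with (m_0, d_0) = (0, 1). a_0 = floor(sqrt(584)) = 24, since 24^2 = 576 <= 584 < 625 = 25^2.
Iterate m_{i+1} = d_i*a_i - m_i, d_{i+1} = (584 - m_{i+1}^2)/d_i, a_{i+1} = floor((a_0 + m_{i+1})/d_{i+1}):
  m_1 = 1*24 - 0 = 24, d_1 = (584 - 24^2)/1 = 8/1 = 8, a_1 = floor((24 + 24)/8) = 6.
  m_2 = 8*6 - 24 = 24, d_2 = (584 - 24^2)/8 = 8/8 = 1, a_2 = floor((24 + 24)/1) = 48.
  m_3 = 1*48 - 24 = 24, d_3 = (584 - 24^2)/1 = 8/1 = 8: (m_3, d_3) = (m_1, d_1) = (24, 8), so from here the quotients repeat a_1, a_2; the period length is 2.
Hence the expansion of sqrt(584) is a_0 = 24 followed by the repeating block 6, 48 (period 2).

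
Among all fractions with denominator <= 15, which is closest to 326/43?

91/12

Expand x = 326/43 as a continued fraction with the Euclidean algorithm:
  326 = 7*43 + 25, so a_0 = 7.
  43 = 1*25 + 18, so a_1 = 1.
  25 = 1*18 + 7, so a_2 = 1.
  18 = 2*7 + 4, so a_3 = 2.
  7 = 1*4 + 3, so a_4 = 1.
  4 = 1*3 + 1, so a_5 = 1.
  3 = 3*1 + 0, so a_6 = 3.
so x = [7; 1, 1, 2, 1, 1, 3].
Convergents (p_i = a_i*p_{i-1} + p_{i-2}, q_i = a_i*q_{i-1} + q_{i-2} with p_{-2}=0, p_{-1}=1, q_{-2}=1, q_{-1}=0), until the denominator exceeds 15:
  i=0: a_0=7, p_0 = 7*1 + 0 = 7, q_0 = 7*0 + 1 = 1.
  i=1: a_1=1, p_1 = 1*7 + 1 = 8, q_1 = 1*1 + 0 = 1.
  i=2: a_2=1, p_2 = 1*8 + 7 = 15, q_2 = 1*1 + 1 = 2.
  i=3: a_3=2, p_3 = 2*15 + 8 = 38, q_3 = 2*2 + 1 = 5.
  i=4: a_4=1, p_4 = 1*38 + 15 = 53, q_4 = 1*5 + 2 = 7.
  i=5: a_5=1, p_5 = 1*53 + 38 = 91, q_5 = 1*7 + 5 = 12.
  i=6: a_6=3, p_6 = 3*91 + 53 = 326, q_6 = 3*12 + 7 = 43.
q_6 = 43 > 15, so the last convergent with denominator <= 15 is p_5/q_5 = 91/12.
The closest fraction with denominator <= 15 is either p_5/q_5 or the intermediate fraction (k*p_5 + p_4)/(k*q_5 + q_4) with the largest k >= 1 whose denominator stays <= 15; these approach x as k grows, and every other convergent or intermediate fraction in range is farther away.
Largest k: floor((15 - q_4)/q_5) = floor((15 - 7)/12) = 0.
Since k = 0, no intermediate fraction beyond p_5/q_5 has denominator <= 15, so the convergent 91/12 is the closest (its error is |326*12 - 91*43|/(43*12) = 1/516).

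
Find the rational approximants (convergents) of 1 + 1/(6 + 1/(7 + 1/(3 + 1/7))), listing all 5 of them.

1/1, 7/6, 50/43, 157/135, 1149/988

Using the convergent recurrence p_i = a_i*p_{i-1} + p_{i-2}, q_i = a_i*q_{i-1} + q_{i-2} with p_{-2}=0, p_{-1}=1, q_{-2}=1, q_{-1}=0:
  i=0: a_0=1, p_0 = 1*1 + 0 = 1, q_0 = 1*0 + 1 = 1.
  i=1: a_1=6, p_1 = 6*1 + 1 = 7, q_1 = 6*1 + 0 = 6.
  i=2: a_2=7, p_2 = 7*7 + 1 = 50, q_2 = 7*6 + 1 = 43.
  i=3: a_3=3, p_3 = 3*50 + 7 = 157, q_3 = 3*43 + 6 = 135.
  i=4: a_4=7, p_4 = 7*157 + 50 = 1149, q_4 = 7*135 + 43 = 988.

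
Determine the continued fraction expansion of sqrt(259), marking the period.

[16; (10, 1, 2, 3, 4, 3, 2, 1, 10, 32)]

Write x_i = (sqrt(259) + m_i)/d_i with (m_0, d_0) = (0, 1). a_0 = floor(sqrt(259)) = 16, since 16^2 = 256 <= 259 < 289 = 17^2.
Iterate m_{i+1} = d_i*a_i - m_i, d_{i+1} = (259 - m_{i+1}^2)/d_i, a_{i+1} = floor((a_0 + m_{i+1})/d_{i+1}):
  m_1 = 1*16 - 0 = 16, d_1 = (259 - 16^2)/1 = 3/1 = 3, a_1 = floor((16 + 16)/3) = 10.
  m_2 = 3*10 - 16 = 14, d_2 = (259 - 14^2)/3 = 63/3 = 21, a_2 = floor((16 + 14)/21) = 1.
  m_3 = 21*1 - 14 = 7, d_3 = (259 - 7^2)/21 = 210/21 = 10, a_3 = floor((16 + 7)/10) = 2.
  m_4 = 10*2 - 7 = 13, d_4 = (259 - 13^2)/10 = 90/10 = 9, a_4 = floor((16 + 13)/9) = 3.
  m_5 = 9*3 - 13 = 14, d_5 = (259 - 14^2)/9 = 63/9 = 7, a_5 = floor((16 + 14)/7) = 4.
  m_6 = 7*4 - 14 = 14, d_6 = (259 - 14^2)/7 = 63/7 = 9, a_6 = floor((16 + 14)/9) = 3.
  m_7 = 9*3 - 14 = 13, d_7 = (259 - 13^2)/9 = 90/9 = 10, a_7 = floor((16 + 13)/10) = 2.
  m_8 = 10*2 - 13 = 7, d_8 = (259 - 7^2)/10 = 210/10 = 21, a_8 = floor((16 + 7)/21) = 1.
  m_9 = 21*1 - 7 = 14, d_9 = (259 - 14^2)/21 = 63/21 = 3, a_9 = floor((16 + 14)/3) = 10.
  m_10 = 3*10 - 14 = 16, d_10 = (259 - 16^2)/3 = 3/3 = 1, a_10 = floor((16 + 16)/1) = 32.
  m_11 = 1*32 - 16 = 16, d_11 = (259 - 16^2)/1 = 3/1 = 3: (m_11, d_11) = (m_1, d_1) = (16, 3), so from here the quotients repeat a_1, ..., a_10; the period length is 10.
Hence the expansion of sqrt(259) is a_0 = 16 followed by the repeating block 10, 1, 2, 3, 4, 3, 2, 1, 10, 32 (period 10).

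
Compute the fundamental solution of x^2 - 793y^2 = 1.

First expand sqrt(793) as a continued fraction. With x_i = (sqrt(793) + m_i)/d_i and (m_0, d_0) = (0, 1): a_0 = floor(sqrt(793)) = 28, since 28^2 = 784 <= 793 < 841 = 29^2.
Iterate m_{i+1} = d_i*a_i - m_i, d_{i+1} = (793 - m_{i+1}^2)/d_i, a_{i+1} = floor((a_0 + m_{i+1})/d_{i+1}):
  m_1 = 1*28 - 0 = 28, d_1 = (793 - 28^2)/1 = 9/1 = 9, a_1 = floor((28 + 28)/9) = 6.
  m_2 = 9*6 - 28 = 26, d_2 = (793 - 26^2)/9 = 117/9 = 13, a_2 = floor((28 + 26)/13) = 4.
  m_3 = 13*4 - 26 = 26, d_3 = (793 - 26^2)/13 = 117/13 = 9, a_3 = floor((28 + 26)/9) = 6.
  m_4 = 9*6 - 26 = 28, d_4 = (793 - 28^2)/9 = 9/9 = 1, a_4 = floor((28 + 28)/1) = 56.
  m_5 = 1*56 - 28 = 28, d_5 = (793 - 28^2)/1 = 9/1 = 9: (m_5, d_5) = (m_1, d_1) = (28, 9), so from here the quotients repeat a_1, ..., a_4; the period length is 4.
So sqrt(793) = [28; (6, 4, 6, 56)] with period length k = 4.
k is even, so the fundamental solution of x^2 - 793y^2 = 1 is (p_{k-1}, q_{k-1}) = (p_3, q_3); compute convergents through index 3.
Convergents (p_i = a_i*p_{i-1} + p_{i-2}, q_i = a_i*q_{i-1} + q_{i-2} with p_{-2}=0, p_{-1}=1, q_{-2}=1, q_{-1}=0):
  i=0: a_0=28, p_0 = 28*1 + 0 = 28, q_0 = 28*0 + 1 = 1.
  i=1: a_1=6, p_1 = 6*28 + 1 = 169, q_1 = 6*1 + 0 = 6.
  i=2: a_2=4, p_2 = 4*169 + 28 = 704, q_2 = 4*6 + 1 = 25.
  i=3: a_3=6, p_3 = 6*704 + 169 = 4393, q_3 = 6*25 + 6 = 156.
Check: 4393^2 - 793*156^2 = 19298449 - 19298448 = 1, so (x, y) = (4393, 156) solves the equation, and by the theorem it is the least positive solution.

(x, y) = (4393, 156)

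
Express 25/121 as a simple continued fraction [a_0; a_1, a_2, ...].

[0; 4, 1, 5, 4]

Run the Euclidean algorithm on 25 and 121; the successive quotients are the partial quotients a_0, a_1, ... (each step inverts the fractional part left over by the previous one):
  25 = 0*121 + 25, so a_0 = 0.
  121 = 4*25 + 21, so a_1 = 4.
  25 = 1*21 + 4, so a_2 = 1.
  21 = 5*4 + 1, so a_3 = 5.
  4 = 4*1 + 0, so a_4 = 4.
The remainder reaches 0 after 5 divisions, so the expansion has 5 partial quotients, read off in order.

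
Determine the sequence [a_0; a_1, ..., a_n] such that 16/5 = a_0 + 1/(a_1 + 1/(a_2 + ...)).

[3; 5]

Run the Euclidean algorithm on 16 and 5; the successive quotients are the partial quotients a_0, a_1, ... (each step inverts the fractional part left over by the previous one):
  16 = 3*5 + 1, so a_0 = 3.
  5 = 5*1 + 0, so a_1 = 5.
The remainder reaches 0 after 2 divisions, so the expansion has 2 partial quotients, read off in order.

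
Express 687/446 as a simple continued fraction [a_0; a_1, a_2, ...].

Run the Euclidean algorithm on 687 and 446; the successive quotients are the partial quotients a_0, a_1, ... (each step inverts the fractional part left over by the previous one):
  687 = 1*446 + 241, so a_0 = 1.
  446 = 1*241 + 205, so a_1 = 1.
  241 = 1*205 + 36, so a_2 = 1.
  205 = 5*36 + 25, so a_3 = 5.
  36 = 1*25 + 11, so a_4 = 1.
  25 = 2*11 + 3, so a_5 = 2.
  11 = 3*3 + 2, so a_6 = 3.
  3 = 1*2 + 1, so a_7 = 1.
  2 = 2*1 + 0, so a_8 = 2.
The remainder reaches 0 after 9 divisions, so the expansion has 9 partial quotients, read off in order.

[1; 1, 1, 5, 1, 2, 3, 1, 2]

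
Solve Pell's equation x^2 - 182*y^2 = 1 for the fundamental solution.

First expand sqrt(182) as a continued fraction. With x_i = (sqrt(182) + m_i)/d_i and (m_0, d_0) = (0, 1): a_0 = floor(sqrt(182)) = 13, since 13^2 = 169 <= 182 < 196 = 14^2.
Iterate m_{i+1} = d_i*a_i - m_i, d_{i+1} = (182 - m_{i+1}^2)/d_i, a_{i+1} = floor((a_0 + m_{i+1})/d_{i+1}):
  m_1 = 1*13 - 0 = 13, d_1 = (182 - 13^2)/1 = 13/1 = 13, a_1 = floor((13 + 13)/13) = 2.
  m_2 = 13*2 - 13 = 13, d_2 = (182 - 13^2)/13 = 13/13 = 1, a_2 = floor((13 + 13)/1) = 26.
  m_3 = 1*26 - 13 = 13, d_3 = (182 - 13^2)/1 = 13/1 = 13: (m_3, d_3) = (m_1, d_1) = (13, 13), so from here the quotients repeat a_1, a_2; the period length is 2.
So sqrt(182) = [13; (2, 26)] with period length k = 2.
k is even, so the fundamental solution of x^2 - 182y^2 = 1 is (p_{k-1}, q_{k-1}) = (p_1, q_1); compute convergents through index 1.
Convergents (p_i = a_i*p_{i-1} + p_{i-2}, q_i = a_i*q_{i-1} + q_{i-2} with p_{-2}=0, p_{-1}=1, q_{-2}=1, q_{-1}=0):
  i=0: a_0=13, p_0 = 13*1 + 0 = 13, q_0 = 13*0 + 1 = 1.
  i=1: a_1=2, p_1 = 2*13 + 1 = 27, q_1 = 2*1 + 0 = 2.
Check: 27^2 - 182*2^2 = 729 - 728 = 1, so (x, y) = (27, 2) solves the equation, and by the theorem it is the least positive solution.

(x, y) = (27, 2)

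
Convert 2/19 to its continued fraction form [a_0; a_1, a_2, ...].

Run the Euclidean algorithm on 2 and 19; the successive quotients are the partial quotients a_0, a_1, ... (each step inverts the fractional part left over by the previous one):
  2 = 0*19 + 2, so a_0 = 0.
  19 = 9*2 + 1, so a_1 = 9.
  2 = 2*1 + 0, so a_2 = 2.
The remainder reaches 0 after 3 divisions, so the expansion has 3 partial quotients, read off in order.

[0; 9, 2]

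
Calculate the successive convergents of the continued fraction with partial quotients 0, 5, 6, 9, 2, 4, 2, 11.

0/1, 1/5, 6/31, 55/284, 116/599, 519/2680, 1154/5959, 13213/68229

Using the convergent recurrence p_i = a_i*p_{i-1} + p_{i-2}, q_i = a_i*q_{i-1} + q_{i-2} with p_{-2}=0, p_{-1}=1, q_{-2}=1, q_{-1}=0:
  i=0: a_0=0, p_0 = 0*1 + 0 = 0, q_0 = 0*0 + 1 = 1.
  i=1: a_1=5, p_1 = 5*0 + 1 = 1, q_1 = 5*1 + 0 = 5.
  i=2: a_2=6, p_2 = 6*1 + 0 = 6, q_2 = 6*5 + 1 = 31.
  i=3: a_3=9, p_3 = 9*6 + 1 = 55, q_3 = 9*31 + 5 = 284.
  i=4: a_4=2, p_4 = 2*55 + 6 = 116, q_4 = 2*284 + 31 = 599.
  i=5: a_5=4, p_5 = 4*116 + 55 = 519, q_5 = 4*599 + 284 = 2680.
  i=6: a_6=2, p_6 = 2*519 + 116 = 1154, q_6 = 2*2680 + 599 = 5959.
  i=7: a_7=11, p_7 = 11*1154 + 519 = 13213, q_7 = 11*5959 + 2680 = 68229.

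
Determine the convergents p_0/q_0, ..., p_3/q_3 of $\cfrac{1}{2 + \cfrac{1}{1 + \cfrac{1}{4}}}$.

0/1, 1/2, 1/3, 5/14

Using the convergent recurrence p_i = a_i*p_{i-1} + p_{i-2}, q_i = a_i*q_{i-1} + q_{i-2} with p_{-2}=0, p_{-1}=1, q_{-2}=1, q_{-1}=0:
  i=0: a_0=0, p_0 = 0*1 + 0 = 0, q_0 = 0*0 + 1 = 1.
  i=1: a_1=2, p_1 = 2*0 + 1 = 1, q_1 = 2*1 + 0 = 2.
  i=2: a_2=1, p_2 = 1*1 + 0 = 1, q_2 = 1*2 + 1 = 3.
  i=3: a_3=4, p_3 = 4*1 + 1 = 5, q_3 = 4*3 + 2 = 14.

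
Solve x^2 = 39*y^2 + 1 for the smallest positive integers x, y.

First expand sqrt(39) as a continued fraction. With x_i = (sqrt(39) + m_i)/d_i and (m_0, d_0) = (0, 1): a_0 = floor(sqrt(39)) = 6, since 6^2 = 36 <= 39 < 49 = 7^2.
Iterate m_{i+1} = d_i*a_i - m_i, d_{i+1} = (39 - m_{i+1}^2)/d_i, a_{i+1} = floor((a_0 + m_{i+1})/d_{i+1}):
  m_1 = 1*6 - 0 = 6, d_1 = (39 - 6^2)/1 = 3/1 = 3, a_1 = floor((6 + 6)/3) = 4.
  m_2 = 3*4 - 6 = 6, d_2 = (39 - 6^2)/3 = 3/3 = 1, a_2 = floor((6 + 6)/1) = 12.
  m_3 = 1*12 - 6 = 6, d_3 = (39 - 6^2)/1 = 3/1 = 3: (m_3, d_3) = (m_1, d_1) = (6, 3), so from here the quotients repeat a_1, a_2; the period length is 2.
So sqrt(39) = [6; (4, 12)] with period length k = 2.
k is even, so the fundamental solution of x^2 - 39y^2 = 1 is (p_{k-1}, q_{k-1}) = (p_1, q_1); compute convergents through index 1.
Convergents (p_i = a_i*p_{i-1} + p_{i-2}, q_i = a_i*q_{i-1} + q_{i-2} with p_{-2}=0, p_{-1}=1, q_{-2}=1, q_{-1}=0):
  i=0: a_0=6, p_0 = 6*1 + 0 = 6, q_0 = 6*0 + 1 = 1.
  i=1: a_1=4, p_1 = 4*6 + 1 = 25, q_1 = 4*1 + 0 = 4.
Check: 25^2 - 39*4^2 = 625 - 624 = 1, so (x, y) = (25, 4) solves the equation, and by the theorem it is the least positive solution.

(x, y) = (25, 4)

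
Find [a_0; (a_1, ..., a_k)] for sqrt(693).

[26; (3, 12, 1, 4, 1, 12, 3, 52)]

Write x_i = (sqrt(693) + m_i)/d_i with (m_0, d_0) = (0, 1). a_0 = floor(sqrt(693)) = 26, since 26^2 = 676 <= 693 < 729 = 27^2.
Iterate m_{i+1} = d_i*a_i - m_i, d_{i+1} = (693 - m_{i+1}^2)/d_i, a_{i+1} = floor((a_0 + m_{i+1})/d_{i+1}):
  m_1 = 1*26 - 0 = 26, d_1 = (693 - 26^2)/1 = 17/1 = 17, a_1 = floor((26 + 26)/17) = 3.
  m_2 = 17*3 - 26 = 25, d_2 = (693 - 25^2)/17 = 68/17 = 4, a_2 = floor((26 + 25)/4) = 12.
  m_3 = 4*12 - 25 = 23, d_3 = (693 - 23^2)/4 = 164/4 = 41, a_3 = floor((26 + 23)/41) = 1.
  m_4 = 41*1 - 23 = 18, d_4 = (693 - 18^2)/41 = 369/41 = 9, a_4 = floor((26 + 18)/9) = 4.
  m_5 = 9*4 - 18 = 18, d_5 = (693 - 18^2)/9 = 369/9 = 41, a_5 = floor((26 + 18)/41) = 1.
  m_6 = 41*1 - 18 = 23, d_6 = (693 - 23^2)/41 = 164/41 = 4, a_6 = floor((26 + 23)/4) = 12.
  m_7 = 4*12 - 23 = 25, d_7 = (693 - 25^2)/4 = 68/4 = 17, a_7 = floor((26 + 25)/17) = 3.
  m_8 = 17*3 - 25 = 26, d_8 = (693 - 26^2)/17 = 17/17 = 1, a_8 = floor((26 + 26)/1) = 52.
  m_9 = 1*52 - 26 = 26, d_9 = (693 - 26^2)/1 = 17/1 = 17: (m_9, d_9) = (m_1, d_1) = (26, 17), so from here the quotients repeat a_1, ..., a_8; the period length is 8.
Hence the expansion of sqrt(693) is a_0 = 26 followed by the repeating block 3, 12, 1, 4, 1, 12, 3, 52 (period 8).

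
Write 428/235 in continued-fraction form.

[1; 1, 4, 1, 1, 2, 8]

Run the Euclidean algorithm on 428 and 235; the successive quotients are the partial quotients a_0, a_1, ... (each step inverts the fractional part left over by the previous one):
  428 = 1*235 + 193, so a_0 = 1.
  235 = 1*193 + 42, so a_1 = 1.
  193 = 4*42 + 25, so a_2 = 4.
  42 = 1*25 + 17, so a_3 = 1.
  25 = 1*17 + 8, so a_4 = 1.
  17 = 2*8 + 1, so a_5 = 2.
  8 = 8*1 + 0, so a_6 = 8.
The remainder reaches 0 after 7 divisions, so the expansion has 7 partial quotients, read off in order.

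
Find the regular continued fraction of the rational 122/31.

[3; 1, 14, 2]

Run the Euclidean algorithm on 122 and 31; the successive quotients are the partial quotients a_0, a_1, ... (each step inverts the fractional part left over by the previous one):
  122 = 3*31 + 29, so a_0 = 3.
  31 = 1*29 + 2, so a_1 = 1.
  29 = 14*2 + 1, so a_2 = 14.
  2 = 2*1 + 0, so a_3 = 2.
The remainder reaches 0 after 4 divisions, so the expansion has 4 partial quotients, read off in order.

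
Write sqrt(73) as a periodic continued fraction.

[8; (1, 1, 5, 5, 1, 1, 16)]

Write x_i = (sqrt(73) + m_i)/d_i with (m_0, d_0) = (0, 1). a_0 = floor(sqrt(73)) = 8, since 8^2 = 64 <= 73 < 81 = 9^2.
Iterate m_{i+1} = d_i*a_i - m_i, d_{i+1} = (73 - m_{i+1}^2)/d_i, a_{i+1} = floor((a_0 + m_{i+1})/d_{i+1}):
  m_1 = 1*8 - 0 = 8, d_1 = (73 - 8^2)/1 = 9/1 = 9, a_1 = floor((8 + 8)/9) = 1.
  m_2 = 9*1 - 8 = 1, d_2 = (73 - 1^2)/9 = 72/9 = 8, a_2 = floor((8 + 1)/8) = 1.
  m_3 = 8*1 - 1 = 7, d_3 = (73 - 7^2)/8 = 24/8 = 3, a_3 = floor((8 + 7)/3) = 5.
  m_4 = 3*5 - 7 = 8, d_4 = (73 - 8^2)/3 = 9/3 = 3, a_4 = floor((8 + 8)/3) = 5.
  m_5 = 3*5 - 8 = 7, d_5 = (73 - 7^2)/3 = 24/3 = 8, a_5 = floor((8 + 7)/8) = 1.
  m_6 = 8*1 - 7 = 1, d_6 = (73 - 1^2)/8 = 72/8 = 9, a_6 = floor((8 + 1)/9) = 1.
  m_7 = 9*1 - 1 = 8, d_7 = (73 - 8^2)/9 = 9/9 = 1, a_7 = floor((8 + 8)/1) = 16.
  m_8 = 1*16 - 8 = 8, d_8 = (73 - 8^2)/1 = 9/1 = 9: (m_8, d_8) = (m_1, d_1) = (8, 9), so from here the quotients repeat a_1, ..., a_7; the period length is 7.
Hence the expansion of sqrt(73) is a_0 = 8 followed by the repeating block 1, 1, 5, 5, 1, 1, 16 (period 7).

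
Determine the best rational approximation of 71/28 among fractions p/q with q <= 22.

38/15

Expand x = 71/28 as a continued fraction with the Euclidean algorithm:
  71 = 2*28 + 15, so a_0 = 2.
  28 = 1*15 + 13, so a_1 = 1.
  15 = 1*13 + 2, so a_2 = 1.
  13 = 6*2 + 1, so a_3 = 6.
  2 = 2*1 + 0, so a_4 = 2.
so x = [2; 1, 1, 6, 2].
Convergents (p_i = a_i*p_{i-1} + p_{i-2}, q_i = a_i*q_{i-1} + q_{i-2} with p_{-2}=0, p_{-1}=1, q_{-2}=1, q_{-1}=0), until the denominator exceeds 22:
  i=0: a_0=2, p_0 = 2*1 + 0 = 2, q_0 = 2*0 + 1 = 1.
  i=1: a_1=1, p_1 = 1*2 + 1 = 3, q_1 = 1*1 + 0 = 1.
  i=2: a_2=1, p_2 = 1*3 + 2 = 5, q_2 = 1*1 + 1 = 2.
  i=3: a_3=6, p_3 = 6*5 + 3 = 33, q_3 = 6*2 + 1 = 13.
  i=4: a_4=2, p_4 = 2*33 + 5 = 71, q_4 = 2*13 + 2 = 28.
q_4 = 28 > 22, so the last convergent with denominator <= 22 is p_3/q_3 = 33/13.
The closest fraction with denominator <= 22 is either p_3/q_3 or the intermediate fraction (k*p_3 + p_2)/(k*q_3 + q_2) with the largest k >= 1 whose denominator stays <= 22; these approach x as k grows, and every other convergent or intermediate fraction in range is farther away.
Largest k: floor((22 - q_2)/q_3) = floor((22 - 2)/13) = 1.
That gives (1*33 + 5)/(1*13 + 2) = 38/15.
Compare the errors: |x - 33/13| = |71*13 - 33*28|/(28*13) = 1/364, and |x - 38/15| = |71*15 - 38*28|/(28*15) = 1/420.
Cross-multiplying, 1*364 = 364 < 420 = 1*420, so 1/420 is smaller: the intermediate fraction 38/15 is closer to x than 33/13.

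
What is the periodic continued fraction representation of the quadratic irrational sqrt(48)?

[6; (1, 12)]

Write x_i = (sqrt(48) + m_i)/d_i with (m_0, d_0) = (0, 1). a_0 = floor(sqrt(48)) = 6, since 6^2 = 36 <= 48 < 49 = 7^2.
Iterate m_{i+1} = d_i*a_i - m_i, d_{i+1} = (48 - m_{i+1}^2)/d_i, a_{i+1} = floor((a_0 + m_{i+1})/d_{i+1}):
  m_1 = 1*6 - 0 = 6, d_1 = (48 - 6^2)/1 = 12/1 = 12, a_1 = floor((6 + 6)/12) = 1.
  m_2 = 12*1 - 6 = 6, d_2 = (48 - 6^2)/12 = 12/12 = 1, a_2 = floor((6 + 6)/1) = 12.
  m_3 = 1*12 - 6 = 6, d_3 = (48 - 6^2)/1 = 12/1 = 12: (m_3, d_3) = (m_1, d_1) = (6, 12), so from here the quotients repeat a_1, a_2; the period length is 2.
Hence the expansion of sqrt(48) is a_0 = 6 followed by the repeating block 1, 12 (period 2).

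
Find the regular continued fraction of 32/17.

Run the Euclidean algorithm on 32 and 17; the successive quotients are the partial quotients a_0, a_1, ... (each step inverts the fractional part left over by the previous one):
  32 = 1*17 + 15, so a_0 = 1.
  17 = 1*15 + 2, so a_1 = 1.
  15 = 7*2 + 1, so a_2 = 7.
  2 = 2*1 + 0, so a_3 = 2.
The remainder reaches 0 after 4 divisions, so the expansion has 4 partial quotients, read off in order.

[1; 1, 7, 2]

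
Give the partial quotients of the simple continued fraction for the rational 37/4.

[9; 4]

Run the Euclidean algorithm on 37 and 4; the successive quotients are the partial quotients a_0, a_1, ... (each step inverts the fractional part left over by the previous one):
  37 = 9*4 + 1, so a_0 = 9.
  4 = 4*1 + 0, so a_1 = 4.
The remainder reaches 0 after 2 divisions, so the expansion has 2 partial quotients, read off in order.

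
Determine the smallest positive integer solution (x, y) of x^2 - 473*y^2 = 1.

First expand sqrt(473) as a continued fraction. With x_i = (sqrt(473) + m_i)/d_i and (m_0, d_0) = (0, 1): a_0 = floor(sqrt(473)) = 21, since 21^2 = 441 <= 473 < 484 = 22^2.
Iterate m_{i+1} = d_i*a_i - m_i, d_{i+1} = (473 - m_{i+1}^2)/d_i, a_{i+1} = floor((a_0 + m_{i+1})/d_{i+1}):
  m_1 = 1*21 - 0 = 21, d_1 = (473 - 21^2)/1 = 32/1 = 32, a_1 = floor((21 + 21)/32) = 1.
  m_2 = 32*1 - 21 = 11, d_2 = (473 - 11^2)/32 = 352/32 = 11, a_2 = floor((21 + 11)/11) = 2.
  m_3 = 11*2 - 11 = 11, d_3 = (473 - 11^2)/11 = 352/11 = 32, a_3 = floor((21 + 11)/32) = 1.
  m_4 = 32*1 - 11 = 21, d_4 = (473 - 21^2)/32 = 32/32 = 1, a_4 = floor((21 + 21)/1) = 42.
  m_5 = 1*42 - 21 = 21, d_5 = (473 - 21^2)/1 = 32/1 = 32: (m_5, d_5) = (m_1, d_1) = (21, 32), so from here the quotients repeat a_1, ..., a_4; the period length is 4.
So sqrt(473) = [21; (1, 2, 1, 42)] with period length k = 4.
k is even, so the fundamental solution of x^2 - 473y^2 = 1 is (p_{k-1}, q_{k-1}) = (p_3, q_3); compute convergents through index 3.
Convergents (p_i = a_i*p_{i-1} + p_{i-2}, q_i = a_i*q_{i-1} + q_{i-2} with p_{-2}=0, p_{-1}=1, q_{-2}=1, q_{-1}=0):
  i=0: a_0=21, p_0 = 21*1 + 0 = 21, q_0 = 21*0 + 1 = 1.
  i=1: a_1=1, p_1 = 1*21 + 1 = 22, q_1 = 1*1 + 0 = 1.
  i=2: a_2=2, p_2 = 2*22 + 21 = 65, q_2 = 2*1 + 1 = 3.
  i=3: a_3=1, p_3 = 1*65 + 22 = 87, q_3 = 1*3 + 1 = 4.
Check: 87^2 - 473*4^2 = 7569 - 7568 = 1, so (x, y) = (87, 4) solves the equation, and by the theorem it is the least positive solution.

(x, y) = (87, 4)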